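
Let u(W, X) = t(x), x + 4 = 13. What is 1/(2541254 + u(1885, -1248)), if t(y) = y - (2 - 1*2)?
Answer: 1/2541263 ≈ 3.9351e-7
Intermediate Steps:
x = 9 (x = -4 + 13 = 9)
t(y) = y (t(y) = y - (2 - 2) = y - 1*0 = y + 0 = y)
u(W, X) = 9
1/(2541254 + u(1885, -1248)) = 1/(2541254 + 9) = 1/2541263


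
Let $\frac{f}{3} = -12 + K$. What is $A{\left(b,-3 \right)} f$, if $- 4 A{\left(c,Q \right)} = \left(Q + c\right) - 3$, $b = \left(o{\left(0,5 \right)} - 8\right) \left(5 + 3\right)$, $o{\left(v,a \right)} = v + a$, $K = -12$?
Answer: $-540$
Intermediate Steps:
$f = -72$ ($f = 3 \left(-12 - 12\right) = 3 \left(-24\right) = -72$)
$o{\left(v,a \right)} = a + v$
$b = -24$ ($b = \left(\left(5 + 0\right) - 8\right) \left(5 + 3\right) = \left(5 - 8\right) 8 = \left(-3\right) 8 = -24$)
$A{\left(c,Q \right)} = \frac{3}{4} - \frac{Q}{4} - \frac{c}{4}$ ($A{\left(c,Q \right)} = - \frac{\left(Q + c\right) - 3}{4} = - \frac{-3 + Q + c}{4} = \frac{3}{4} - \frac{Q}{4} - \frac{c}{4}$)
$A{\left(b,-3 \right)} f = \left(\frac{3}{4} - - \frac{3}{4} - -6\right) \left(-72\right) = \left(\frac{3}{4} + \frac{3}{4} + 6\right) \left(-72\right) = \frac{15}{2} \left(-72\right) = -540$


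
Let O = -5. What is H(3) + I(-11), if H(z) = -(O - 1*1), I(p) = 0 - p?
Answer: 17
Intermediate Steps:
I(p) = -p
H(z) = 6 (H(z) = -(-5 - 1*1) = -(-5 - 1) = -1*(-6) = 6)
H(3) + I(-11) = 6 - 1*(-11) = 6 + 11 = 17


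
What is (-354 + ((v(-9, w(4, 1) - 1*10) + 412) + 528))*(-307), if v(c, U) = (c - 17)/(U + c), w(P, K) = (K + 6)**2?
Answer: -2694539/15 ≈ -1.7964e+5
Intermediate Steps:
w(P, K) = (6 + K)**2
v(c, U) = (-17 + c)/(U + c)
(-354 + ((v(-9, w(4, 1) - 1*10) + 412) + 528))*(-307) = (-354 + (((-17 - 9)/(((6 + 1)**2 - 1*10) - 9) + 412) + 528))*(-307) = (-354 + ((-26/((7**2 - 10) - 9) + 412) + 528))*(-307) = (-354 + ((-26/((49 - 10) - 9) + 412) + 528))*(-307) = (-354 + ((-26/(39 - 9) + 412) + 528))*(-307) = (-354 + ((-26/30 + 412) + 528))*(-307) = (-354 + (((1/30)*(-26) + 412) + 528))*(-307) = (-354 + ((-13/15 + 412) + 528))*(-307) = (-354 + (6167/15 + 528))*(-307) = (-354 + 14087/15)*(-307) = (8777/15)*(-307) = -2694539/15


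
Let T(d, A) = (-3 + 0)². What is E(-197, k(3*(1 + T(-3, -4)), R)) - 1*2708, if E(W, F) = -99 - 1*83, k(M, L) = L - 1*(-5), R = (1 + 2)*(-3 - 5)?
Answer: -2890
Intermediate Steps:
T(d, A) = 9 (T(d, A) = (-3)² = 9)
R = -24 (R = 3*(-8) = -24)
k(M, L) = 5 + L (k(M, L) = L + 5 = 5 + L)
E(W, F) = -182 (E(W, F) = -99 - 83 = -182)
E(-197, k(3*(1 + T(-3, -4)), R)) - 1*2708 = -182 - 1*2708 = -182 - 2708 = -2890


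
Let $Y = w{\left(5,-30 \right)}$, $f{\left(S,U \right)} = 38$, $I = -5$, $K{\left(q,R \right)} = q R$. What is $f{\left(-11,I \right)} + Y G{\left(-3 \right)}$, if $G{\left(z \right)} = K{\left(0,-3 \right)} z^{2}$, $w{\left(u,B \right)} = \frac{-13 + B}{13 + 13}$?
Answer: $38$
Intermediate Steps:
$w{\left(u,B \right)} = - \frac{1}{2} + \frac{B}{26}$ ($w{\left(u,B \right)} = \frac{-13 + B}{26} = \left(-13 + B\right) \frac{1}{26} = - \frac{1}{2} + \frac{B}{26}$)
$K{\left(q,R \right)} = R q$
$G{\left(z \right)} = 0$ ($G{\left(z \right)} = \left(-3\right) 0 z^{2} = 0 z^{2} = 0$)
$Y = - \frac{43}{26}$ ($Y = - \frac{1}{2} + \frac{1}{26} \left(-30\right) = - \frac{1}{2} - \frac{15}{13} = - \frac{43}{26} \approx -1.6538$)
$f{\left(-11,I \right)} + Y G{\left(-3 \right)} = 38 - 0 = 38 + 0 = 38$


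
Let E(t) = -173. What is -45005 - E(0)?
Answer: -44832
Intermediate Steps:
-45005 - E(0) = -45005 - 1*(-173) = -45005 + 173 = -44832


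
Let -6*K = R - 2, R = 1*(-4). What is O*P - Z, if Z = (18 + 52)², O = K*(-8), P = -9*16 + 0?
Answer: -3748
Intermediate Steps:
R = -4
K = 1 (K = -(-4 - 2)/6 = -⅙*(-6) = 1)
P = -144 (P = -144 + 0 = -144)
O = -8 (O = 1*(-8) = -8)
Z = 4900 (Z = 70² = 4900)
O*P - Z = -8*(-144) - 1*4900 = 1152 - 4900 = -3748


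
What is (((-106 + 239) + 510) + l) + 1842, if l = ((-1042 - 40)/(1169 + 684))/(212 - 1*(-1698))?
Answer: 4397492734/1769615 ≈ 2485.0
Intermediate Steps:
l = -541/1769615 (l = (-1082/1853)/(212 + 1698) = -1082*1/1853/1910 = -1082/1853*1/1910 = -541/1769615 ≈ -0.00030572)
(((-106 + 239) + 510) + l) + 1842 = (((-106 + 239) + 510) - 541/1769615) + 1842 = ((133 + 510) - 541/1769615) + 1842 = (643 - 541/1769615) + 1842 = 1137861904/1769615 + 1842 = 4397492734/1769615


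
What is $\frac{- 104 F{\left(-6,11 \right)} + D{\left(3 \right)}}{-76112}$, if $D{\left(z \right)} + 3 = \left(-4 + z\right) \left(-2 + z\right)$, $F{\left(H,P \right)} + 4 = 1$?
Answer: $- \frac{77}{19028} \approx -0.0040467$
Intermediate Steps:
$F{\left(H,P \right)} = -3$ ($F{\left(H,P \right)} = -4 + 1 = -3$)
$D{\left(z \right)} = -3 + \left(-4 + z\right) \left(-2 + z\right)$
$\frac{- 104 F{\left(-6,11 \right)} + D{\left(3 \right)}}{-76112} = \frac{\left(-104\right) \left(-3\right) + \left(5 + 3^{2} - 18\right)}{-76112} = \left(312 + \left(5 + 9 - 18\right)\right) \left(- \frac{1}{76112}\right) = \left(312 - 4\right) \left(- \frac{1}{76112}\right) = 308 \left(- \frac{1}{76112}\right) = - \frac{77}{19028}$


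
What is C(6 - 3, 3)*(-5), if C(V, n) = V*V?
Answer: -45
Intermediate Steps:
C(V, n) = V²
C(6 - 3, 3)*(-5) = (6 - 3)²*(-5) = 3²*(-5) = 9*(-5) = -45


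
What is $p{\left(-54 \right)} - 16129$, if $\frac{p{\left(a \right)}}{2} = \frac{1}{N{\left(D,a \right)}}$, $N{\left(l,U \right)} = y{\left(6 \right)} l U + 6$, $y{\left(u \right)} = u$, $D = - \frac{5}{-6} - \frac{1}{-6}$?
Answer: $- \frac{2564512}{159} \approx -16129.0$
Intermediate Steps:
$D = 1$ ($D = \left(-5\right) \left(- \frac{1}{6}\right) - - \frac{1}{6} = \frac{5}{6} + \frac{1}{6} = 1$)
$N{\left(l,U \right)} = 6 + 6 U l$ ($N{\left(l,U \right)} = 6 l U + 6 = 6 U l + 6 = 6 + 6 U l$)
$p{\left(a \right)} = \frac{2}{6 + 6 a}$ ($p{\left(a \right)} = \frac{2}{6 + 6 a 1} = \frac{2}{6 + 6 a}$)
$p{\left(-54 \right)} - 16129 = \frac{1}{3 \left(1 - 54\right)} - 16129 = \frac{1}{3 \left(-53\right)} - 16129 = \frac{1}{3} \left(- \frac{1}{53}\right) - 16129 = - \frac{1}{159} - 16129 = - \frac{2564512}{159}$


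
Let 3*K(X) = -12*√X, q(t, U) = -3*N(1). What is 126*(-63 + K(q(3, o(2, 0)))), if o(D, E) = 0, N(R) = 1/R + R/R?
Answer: -7938 - 504*I*√6 ≈ -7938.0 - 1234.5*I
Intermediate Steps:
N(R) = 1 + 1/R (N(R) = 1/R + 1 = 1 + 1/R)
q(t, U) = -6 (q(t, U) = -3*(1 + 1)/1 = -3*2 = -6)
K(X) = -4*√X (K(X) = (-12*√X)/3 = -4*√X)
126*(-63 + K(q(3, o(2, 0)))) = 126*(-63 - 4*I*√6) = -7938 - 504*I*√6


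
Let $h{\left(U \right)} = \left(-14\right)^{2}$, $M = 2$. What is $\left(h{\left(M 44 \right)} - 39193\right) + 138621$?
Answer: $99624$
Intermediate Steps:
$h{\left(U \right)} = 196$
$\left(h{\left(M 44 \right)} - 39193\right) + 138621 = \left(196 - 39193\right) + 138621 = -38997 + 138621 = 99624$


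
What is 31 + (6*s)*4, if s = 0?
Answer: 31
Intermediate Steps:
31 + (6*s)*4 = 31 + (6*0)*4 = 31 + 0*4 = 31 + 0 = 31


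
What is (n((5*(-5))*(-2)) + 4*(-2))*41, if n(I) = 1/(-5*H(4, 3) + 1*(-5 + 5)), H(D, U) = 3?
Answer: -4961/15 ≈ -330.73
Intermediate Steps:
n(I) = -1/15 (n(I) = 1/(-5*3 + 1*(-5 + 5)) = 1/(-15 + 1*0) = 1/(-15 + 0) = 1/(-15) = -1/15)
(n((5*(-5))*(-2)) + 4*(-2))*41 = (-1/15 + 4*(-2))*41 = (-1/15 - 8)*41 = -121/15*41 = -4961/15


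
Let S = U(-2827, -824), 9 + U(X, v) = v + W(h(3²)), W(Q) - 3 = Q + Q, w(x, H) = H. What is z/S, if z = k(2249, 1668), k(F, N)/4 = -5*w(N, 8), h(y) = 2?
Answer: 80/413 ≈ 0.19370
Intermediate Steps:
k(F, N) = -160 (k(F, N) = 4*(-5*8) = 4*(-40) = -160)
z = -160
W(Q) = 3 + 2*Q (W(Q) = 3 + (Q + Q) = 3 + 2*Q)
U(X, v) = -2 + v (U(X, v) = -9 + (v + (3 + 2*2)) = -9 + (v + (3 + 4)) = -9 + (v + 7) = -9 + (7 + v) = -2 + v)
S = -826 (S = -2 - 824 = -826)
z/S = -160/(-826) = -160*(-1/826) = 80/413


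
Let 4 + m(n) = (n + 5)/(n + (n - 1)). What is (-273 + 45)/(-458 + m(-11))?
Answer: 437/885 ≈ 0.49379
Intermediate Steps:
m(n) = -4 + (5 + n)/(-1 + 2*n) (m(n) = -4 + (n + 5)/(n + (n - 1)) = -4 + (5 + n)/(n + (-1 + n)) = -4 + (5 + n)/(-1 + 2*n))
(-273 + 45)/(-458 + m(-11)) = (-273 + 45)/(-458 + (9 - 7*(-11))/(-1 + 2*(-11))) = -228/(-458 + (9 + 77)/(-1 - 22)) = -228/(-458 + 86/(-23)) = -228/(-458 - 1/23*86) = -228/(-458 - 86/23) = -228/(-10620/23) = -228*(-23/10620) = 437/885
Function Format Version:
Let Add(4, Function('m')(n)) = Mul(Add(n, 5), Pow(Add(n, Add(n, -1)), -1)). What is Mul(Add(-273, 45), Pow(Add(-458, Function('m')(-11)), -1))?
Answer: Rational(437, 885) ≈ 0.49379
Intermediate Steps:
Function('m')(n) = Add(-4, Mul(Pow(Add(-1, Mul(2, n)), -1), Add(5, n))) (Function('m')(n) = Add(-4, Mul(Add(n, 5), Pow(Add(n, Add(n, -1)), -1))) = Add(-4, Mul(Add(5, n), Pow(Add(n, Add(-1, n)), -1))) = Add(-4, Mul(Add(5, n), Pow(Add(-1, Mul(2, n)), -1))) = Add(-4, Mul(Pow(Add(-1, Mul(2, n)), -1), Add(5, n))))
Mul(Add(-273, 45), Pow(Add(-458, Function('m')(-11)), -1)) = Mul(Add(-273, 45), Pow(Add(-458, Mul(Pow(Add(-1, Mul(2, -11)), -1), Add(9, Mul(-7, -11)))), -1)) = Mul(-228, Pow(Add(-458, Mul(Pow(Add(-1, -22), -1), Add(9, 77))), -1)) = Mul(-228, Pow(Add(-458, Mul(Pow(-23, -1), 86)), -1)) = Mul(-228, Pow(Add(-458, Mul(Rational(-1, 23), 86)), -1)) = Mul(-228, Pow(Add(-458, Rational(-86, 23)), -1)) = Mul(-228, Pow(Rational(-10620, 23), -1)) = Mul(-228, Rational(-23, 10620)) = Rational(437, 885)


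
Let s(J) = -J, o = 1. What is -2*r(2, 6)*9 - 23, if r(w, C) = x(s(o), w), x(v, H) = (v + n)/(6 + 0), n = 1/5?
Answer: -103/5 ≈ -20.600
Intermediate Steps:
n = ⅕ ≈ 0.20000
x(v, H) = 1/30 + v/6 (x(v, H) = (v + ⅕)/(6 + 0) = (⅕ + v)/6 = (⅕ + v)*(⅙) = 1/30 + v/6)
r(w, C) = -2/15 (r(w, C) = 1/30 + (-1*1)/6 = 1/30 + (⅙)*(-1) = 1/30 - ⅙ = -2/15)
-2*r(2, 6)*9 - 23 = -2*(-2/15)*9 - 23 = (4/15)*9 - 23 = 12/5 - 23 = -103/5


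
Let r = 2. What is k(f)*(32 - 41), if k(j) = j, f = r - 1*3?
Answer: 9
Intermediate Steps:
f = -1 (f = 2 - 1*3 = 2 - 3 = -1)
k(f)*(32 - 41) = -(32 - 41) = -1*(-9) = 9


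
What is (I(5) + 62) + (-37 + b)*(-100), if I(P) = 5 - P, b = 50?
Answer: -1238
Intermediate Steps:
(I(5) + 62) + (-37 + b)*(-100) = ((5 - 1*5) + 62) + (-37 + 50)*(-100) = ((5 - 5) + 62) + 13*(-100) = (0 + 62) - 1300 = 62 - 1300 = -1238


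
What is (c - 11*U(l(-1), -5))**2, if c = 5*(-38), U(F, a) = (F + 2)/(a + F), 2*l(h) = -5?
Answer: 8185321/225 ≈ 36379.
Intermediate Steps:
l(h) = -5/2 (l(h) = (1/2)*(-5) = -5/2)
U(F, a) = (2 + F)/(F + a)
c = -190
(c - 11*U(l(-1), -5))**2 = (-190 - 11*(2 - 5/2)/(-5/2 - 5))**2 = (-190 - 11*(-1)/((-15/2)*2))**2 = (-190 - (-22)*(-1)/(15*2))**2 = (-190 - 11*1/15)**2 = (-190 - 11/15)**2 = (-2861/15)**2 = 8185321/225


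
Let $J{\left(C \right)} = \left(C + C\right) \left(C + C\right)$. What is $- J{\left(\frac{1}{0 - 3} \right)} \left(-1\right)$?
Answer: $\frac{4}{9} \approx 0.44444$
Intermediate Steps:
$J{\left(C \right)} = 4 C^{2}$ ($J{\left(C \right)} = 2 C 2 C = 4 C^{2}$)
$- J{\left(\frac{1}{0 - 3} \right)} \left(-1\right) = - 4 \left(\frac{1}{0 - 3}\right)^{2} \left(-1\right) = - 4 \left(\frac{1}{-3}\right)^{2} \left(-1\right) = - 4 \left(- \frac{1}{3}\right)^{2} \left(-1\right) = - \frac{4}{9} \left(-1\right) = \left(-1\right) \frac{4}{9} \left(-1\right) = \left(- \frac{4}{9}\right) \left(-1\right) = \frac{4}{9}$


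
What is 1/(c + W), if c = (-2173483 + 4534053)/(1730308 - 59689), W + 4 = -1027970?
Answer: -1670619/1717350535336 ≈ -9.7279e-7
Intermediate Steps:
W = -1027974 (W = -4 - 1027970 = -1027974)
c = 2360570/1670619 ≈ 1.4130
1/(c + W) = 1/(2360570/1670619 - 1027974) = 1/(-1717350535336/1670619) = -1670619/1717350535336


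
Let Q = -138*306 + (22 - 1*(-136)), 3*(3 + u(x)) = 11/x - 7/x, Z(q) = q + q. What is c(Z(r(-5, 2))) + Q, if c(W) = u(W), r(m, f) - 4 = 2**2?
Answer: -504875/12 ≈ -42073.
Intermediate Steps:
r(m, f) = 8 (r(m, f) = 4 + 2**2 = 4 + 4 = 8)
Z(q) = 2*q
u(x) = -3 + 4/(3*x) (u(x) = -3 + (11/x - 7/x)/3 = -3 + (4/x)/3 = -3 + 4/(3*x))
c(W) = -3 + 4/(3*W)
Q = -42070 (Q = -42228 + (22 + 136) = -42228 + 158 = -42070)
c(Z(r(-5, 2))) + Q = (-3 + 4/(3*((2*8)))) - 42070 = (-3 + (4/3)/16) - 42070 = (-3 + (4/3)*(1/16)) - 42070 = (-3 + 1/12) - 42070 = -35/12 - 42070 = -504875/12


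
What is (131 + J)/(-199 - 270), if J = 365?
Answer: -496/469 ≈ -1.0576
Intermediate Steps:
(131 + J)/(-199 - 270) = (131 + 365)/(-199 - 270) = 496/(-469) = 496*(-1/469) = -496/469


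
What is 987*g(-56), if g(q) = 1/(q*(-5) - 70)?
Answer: 47/10 ≈ 4.7000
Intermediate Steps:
g(q) = 1/(-70 - 5*q) (g(q) = 1/(-5*q - 70) = 1/(-70 - 5*q))
987*g(-56) = 987*(-1/(70 + 5*(-56))) = 987*(-1/(70 - 280)) = 987*(-1/(-210)) = 987*(-1*(-1/210)) = 987*(1/210) = 47/10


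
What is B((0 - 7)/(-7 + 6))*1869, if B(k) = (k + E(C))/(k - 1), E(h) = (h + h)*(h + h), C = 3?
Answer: 26789/2 ≈ 13395.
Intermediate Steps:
E(h) = 4*h**2 (E(h) = (2*h)*(2*h) = 4*h**2)
B(k) = (36 + k)/(-1 + k) (B(k) = (k + 4*3**2)/(k - 1) = (k + 4*9)/(-1 + k) = (k + 36)/(-1 + k) = (36 + k)/(-1 + k))
B((0 - 7)/(-7 + 6))*1869 = ((36 + (0 - 7)/(-7 + 6))/(-1 + (0 - 7)/(-7 + 6)))*1869 = ((36 - 7/(-1))/(-1 - 7/(-1)))*1869 = ((36 - 7*(-1))/(-1 - 7*(-1)))*1869 = ((36 + 7)/(-1 + 7))*1869 = (43/6)*1869 = 26789/2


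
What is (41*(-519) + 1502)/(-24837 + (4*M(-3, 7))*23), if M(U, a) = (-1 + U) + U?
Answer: 19777/25481 ≈ 0.77615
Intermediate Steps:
M(U, a) = -1 + 2*U
(41*(-519) + 1502)/(-24837 + (4*M(-3, 7))*23) = (41*(-519) + 1502)/(-24837 + (4*(-1 + 2*(-3)))*23) = (-21279 + 1502)/(-24837 + (4*(-1 - 6))*23) = -19777/(-24837 + (4*(-7))*23) = -19777/(-24837 - 28*23) = -19777/(-24837 - 644) = -19777/(-25481) = -19777*(-1/25481) = 19777/25481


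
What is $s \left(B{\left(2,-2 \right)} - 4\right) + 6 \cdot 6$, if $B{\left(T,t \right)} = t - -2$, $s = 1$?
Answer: $32$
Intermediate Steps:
$B{\left(T,t \right)} = 2 + t$ ($B{\left(T,t \right)} = t + 2 = 2 + t$)
$s \left(B{\left(2,-2 \right)} - 4\right) + 6 \cdot 6 = 1 \left(\left(2 - 2\right) - 4\right) + 6 \cdot 6 = 1 \left(0 - 4\right) + 36 = 1 \left(-4\right) + 36 = -4 + 36 = 32$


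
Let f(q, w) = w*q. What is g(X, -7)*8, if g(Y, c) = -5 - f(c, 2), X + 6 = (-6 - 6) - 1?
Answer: 72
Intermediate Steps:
f(q, w) = q*w
X = -19 (X = -6 + ((-6 - 6) - 1) = -6 + (-12 - 1) = -6 - 13 = -19)
g(Y, c) = -5 - 2*c (g(Y, c) = -5 - c*2 = -5 - 2*c)
g(X, -7)*8 = (-5 - 2*(-7))*8 = (-5 + 14)*8 = 9*8 = 72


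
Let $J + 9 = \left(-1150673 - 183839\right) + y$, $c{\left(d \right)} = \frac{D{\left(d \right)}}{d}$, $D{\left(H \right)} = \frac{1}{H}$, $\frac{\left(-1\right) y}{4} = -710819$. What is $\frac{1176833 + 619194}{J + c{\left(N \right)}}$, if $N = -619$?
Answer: $\frac{688167501347}{578096074556} \approx 1.1904$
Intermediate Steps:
$y = 2843276$ ($y = \left(-4\right) \left(-710819\right) = 2843276$)
$c{\left(d \right)} = \frac{1}{d^{2}}$ ($c{\left(d \right)} = \frac{1}{d d} = \frac{1}{d^{2}}$)
$J = 1508755$ ($J = -9 + \left(\left(-1150673 - 183839\right) + 2843276\right) = -9 + \left(-1334512 + 2843276\right) = -9 + 1508764 = 1508755$)
$\frac{1176833 + 619194}{J + c{\left(N \right)}} = \frac{1176833 + 619194}{1508755 + \frac{1}{383161}} = \frac{1796027}{1508755 + \frac{1}{383161}} = \frac{1796027}{\frac{578096074556}{383161}} = 1796027 \cdot \frac{383161}{578096074556} = \frac{688167501347}{578096074556}$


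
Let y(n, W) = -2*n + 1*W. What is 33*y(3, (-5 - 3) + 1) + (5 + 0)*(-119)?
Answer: -1024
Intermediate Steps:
y(n, W) = W - 2*n (y(n, W) = -2*n + W = W - 2*n)
33*y(3, (-5 - 3) + 1) + (5 + 0)*(-119) = 33*(((-5 - 3) + 1) - 2*3) + (5 + 0)*(-119) = 33*((-8 + 1) - 6) + 5*(-119) = 33*(-7 - 6) - 595 = 33*(-13) - 595 = -429 - 595 = -1024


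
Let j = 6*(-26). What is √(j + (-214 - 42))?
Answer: 2*I*√103 ≈ 20.298*I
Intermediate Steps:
j = -156
√(j + (-214 - 42)) = √(-156 + (-214 - 42)) = √(-156 - 256) = √(-412) = 2*I*√103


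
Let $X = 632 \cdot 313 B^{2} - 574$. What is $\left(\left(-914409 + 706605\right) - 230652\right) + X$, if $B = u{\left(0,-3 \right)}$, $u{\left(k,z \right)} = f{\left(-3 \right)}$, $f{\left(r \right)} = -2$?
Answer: $352234$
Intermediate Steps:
$u{\left(k,z \right)} = -2$
$B = -2$
$X = 790690$ ($X = 632 \cdot 313 \left(-2\right)^{2} - 574 = 632 \cdot 313 \cdot 4 - 574 = 632 \cdot 1252 - 574 = 791264 - 574 = 790690$)
$\left(\left(-914409 + 706605\right) - 230652\right) + X = \left(\left(-914409 + 706605\right) - 230652\right) + 790690 = \left(-207804 - 230652\right) + 790690 = -438456 + 790690 = 352234$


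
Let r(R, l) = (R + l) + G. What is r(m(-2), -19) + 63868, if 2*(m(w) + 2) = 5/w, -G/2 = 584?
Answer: 250711/4 ≈ 62678.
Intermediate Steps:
G = -1168 (G = -2*584 = -1168)
m(w) = -2 + 5/(2*w) (m(w) = -2 + (5/w)/2 = -2 + 5/(2*w))
r(R, l) = -1168 + R + l (r(R, l) = (R + l) - 1168 = -1168 + R + l)
r(m(-2), -19) + 63868 = (-1168 + (-2 + (5/2)/(-2)) - 19) + 63868 = (-1168 + (-2 + (5/2)*(-1/2)) - 19) + 63868 = (-1168 + (-2 - 5/4) - 19) + 63868 = (-1168 - 13/4 - 19) + 63868 = -4761/4 + 63868 = 250711/4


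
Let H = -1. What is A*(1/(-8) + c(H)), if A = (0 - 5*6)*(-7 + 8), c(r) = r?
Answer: 135/4 ≈ 33.750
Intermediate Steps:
A = -30 (A = (0 - 30)*1 = -30*1 = -30)
A*(1/(-8) + c(H)) = -30*(1/(-8) - 1) = -30*(-⅛ - 1) = -30*(-9/8) = 135/4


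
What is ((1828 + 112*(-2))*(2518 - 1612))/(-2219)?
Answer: -1453224/2219 ≈ -654.90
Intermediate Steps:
((1828 + 112*(-2))*(2518 - 1612))/(-2219) = ((1828 - 224)*906)*(-1/2219) = (1604*906)*(-1/2219) = 1453224*(-1/2219) = -1453224/2219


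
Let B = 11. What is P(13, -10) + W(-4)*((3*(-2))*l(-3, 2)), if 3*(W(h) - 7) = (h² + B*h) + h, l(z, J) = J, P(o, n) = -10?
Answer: 34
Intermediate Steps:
W(h) = 7 + 4*h + h²/3 (W(h) = 7 + ((h² + 11*h) + h)/3 = 7 + (h² + 12*h)/3 = 7 + (4*h + h²/3) = 7 + 4*h + h²/3)
P(13, -10) + W(-4)*((3*(-2))*l(-3, 2)) = -10 + (7 + 4*(-4) + (⅓)*(-4)²)*((3*(-2))*2) = -10 + (7 - 16 + (⅓)*16)*(-6*2) = -10 + (7 - 16 + 16/3)*(-12) = -10 - 11/3*(-12) = -10 + 44 = 34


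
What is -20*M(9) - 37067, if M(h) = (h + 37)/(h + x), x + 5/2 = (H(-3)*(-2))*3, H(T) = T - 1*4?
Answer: -3597339/97 ≈ -37086.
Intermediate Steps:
H(T) = -4 + T (H(T) = T - 4 = -4 + T)
x = 79/2 (x = -5/2 + ((-4 - 3)*(-2))*3 = -5/2 - 7*(-2)*3 = -5/2 + 14*3 = -5/2 + 42 = 79/2 ≈ 39.500)
M(h) = (37 + h)/(79/2 + h) (M(h) = (h + 37)/(h + 79/2) = (37 + h)/(79/2 + h))
-20*M(9) - 37067 = -40*(37 + 9)/(79 + 2*9) - 37067 = -40*46/(79 + 18) - 37067 = -40*46/97 - 37067 = -20*92/97 - 37067 = -1840/97 - 37067 = -3597339/97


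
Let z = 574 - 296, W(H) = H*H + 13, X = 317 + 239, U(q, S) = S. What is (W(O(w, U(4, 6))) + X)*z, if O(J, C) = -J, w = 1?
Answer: 158460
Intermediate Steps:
X = 556
W(H) = 13 + H² (W(H) = H² + 13 = 13 + H²)
z = 278
(W(O(w, U(4, 6))) + X)*z = ((13 + (-1*1)²) + 556)*278 = ((13 + (-1)²) + 556)*278 = ((13 + 1) + 556)*278 = (14 + 556)*278 = 570*278 = 158460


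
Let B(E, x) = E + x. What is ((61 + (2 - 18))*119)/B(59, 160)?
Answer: 1785/73 ≈ 24.452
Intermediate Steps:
((61 + (2 - 18))*119)/B(59, 160) = ((61 + (2 - 18))*119)/(59 + 160) = ((61 - 16)*119)/219 = (45*119)*(1/219) = 5355*(1/219) = 1785/73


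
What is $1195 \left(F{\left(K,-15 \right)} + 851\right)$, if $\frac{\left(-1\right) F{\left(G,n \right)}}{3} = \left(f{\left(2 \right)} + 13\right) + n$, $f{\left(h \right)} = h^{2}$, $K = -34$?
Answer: $1009775$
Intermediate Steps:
$F{\left(G,n \right)} = -51 - 3 n$ ($F{\left(G,n \right)} = - 3 \left(\left(2^{2} + 13\right) + n\right) = - 3 \left(\left(4 + 13\right) + n\right) = - 3 \left(17 + n\right) = -51 - 3 n$)
$1195 \left(F{\left(K,-15 \right)} + 851\right) = 1195 \left(\left(-51 - -45\right) + 851\right) = 1195 \left(\left(-51 + 45\right) + 851\right) = 1195 \left(-6 + 851\right) = 1195 \cdot 845 = 1009775$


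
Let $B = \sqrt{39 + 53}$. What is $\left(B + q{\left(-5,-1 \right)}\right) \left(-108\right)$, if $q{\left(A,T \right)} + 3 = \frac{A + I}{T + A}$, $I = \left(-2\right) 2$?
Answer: $162 - 216 \sqrt{23} \approx -873.9$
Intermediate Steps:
$I = -4$
$B = 2 \sqrt{23}$ ($B = \sqrt{92} = 2 \sqrt{23} \approx 9.5917$)
$q{\left(A,T \right)} = -3 + \frac{-4 + A}{A + T}$ ($q{\left(A,T \right)} = -3 + \frac{A - 4}{T + A} = -3 + \frac{-4 + A}{A + T}$)
$\left(B + q{\left(-5,-1 \right)}\right) \left(-108\right) = \left(2 \sqrt{23} + \frac{-4 - -3 - -10}{-5 - 1}\right) \left(-108\right) = \left(2 \sqrt{23} + \frac{-4 + 3 + 10}{-6}\right) \left(-108\right) = \left(2 \sqrt{23} - \frac{3}{2}\right) \left(-108\right) = \left(- \frac{3}{2} + 2 \sqrt{23}\right) \left(-108\right) = 162 - 216 \sqrt{23}$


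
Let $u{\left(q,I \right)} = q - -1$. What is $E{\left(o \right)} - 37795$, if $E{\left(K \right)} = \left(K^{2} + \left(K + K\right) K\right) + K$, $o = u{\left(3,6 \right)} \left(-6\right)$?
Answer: $-36091$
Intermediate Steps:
$u{\left(q,I \right)} = 1 + q$ ($u{\left(q,I \right)} = q + 1 = 1 + q$)
$o = -24$ ($o = \left(1 + 3\right) \left(-6\right) = 4 \left(-6\right) = -24$)
$E{\left(K \right)} = K + 3 K^{2}$ ($E{\left(K \right)} = \left(K^{2} + 2 K K\right) + K = \left(K^{2} + 2 K^{2}\right) + K = 3 K^{2} + K = K + 3 K^{2}$)
$E{\left(o \right)} - 37795 = - 24 \left(1 + 3 \left(-24\right)\right) - 37795 = - 24 \left(1 - 72\right) - 37795 = \left(-24\right) \left(-71\right) - 37795 = 1704 - 37795 = -36091$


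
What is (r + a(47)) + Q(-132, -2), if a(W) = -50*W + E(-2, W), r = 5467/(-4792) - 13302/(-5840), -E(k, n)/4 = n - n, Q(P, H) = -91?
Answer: -2133757893/874540 ≈ -2439.9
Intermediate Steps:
E(k, n) = 0 (E(k, n) = -4*(n - n) = -4*0 = 0)
r = 994247/874540 (r = 5467*(-1/4792) - 13302*(-1/5840) = -5467/4792 + 6651/2920 = 994247/874540 ≈ 1.1369)
a(W) = -50*W (a(W) = -50*W + 0 = -50*W)
(r + a(47)) + Q(-132, -2) = (994247/874540 - 50*47) - 91 = (994247/874540 - 2350) - 91 = -2054174753/874540 - 91 = -2133757893/874540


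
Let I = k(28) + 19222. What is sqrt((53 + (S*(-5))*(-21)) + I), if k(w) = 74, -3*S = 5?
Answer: sqrt(19174) ≈ 138.47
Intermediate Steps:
S = -5/3 (S = -1/3*5 = -5/3 ≈ -1.6667)
I = 19296 (I = 74 + 19222 = 19296)
sqrt((53 + (S*(-5))*(-21)) + I) = sqrt((53 - 5/3*(-5)*(-21)) + 19296) = sqrt((53 + (25/3)*(-21)) + 19296) = sqrt((53 - 175) + 19296) = sqrt(-122 + 19296) = sqrt(19174)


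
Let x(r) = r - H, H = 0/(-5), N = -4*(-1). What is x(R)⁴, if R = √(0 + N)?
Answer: 16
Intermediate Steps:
N = 4
R = 2 (R = √(0 + 4) = √4 = 2)
H = 0 (H = 0*(-⅕) = 0)
x(r) = r (x(r) = r - 1*0 = r + 0 = r)
x(R)⁴ = 2⁴ = 16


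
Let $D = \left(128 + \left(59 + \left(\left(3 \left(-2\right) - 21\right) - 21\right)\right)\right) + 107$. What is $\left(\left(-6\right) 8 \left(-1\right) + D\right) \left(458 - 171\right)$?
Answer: $84378$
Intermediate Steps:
$D = 246$ ($D = \left(128 + \left(59 - 48\right)\right) + 107 = \left(128 + 11\right) + 107 = 139 + 107 = 246$)
$\left(\left(-6\right) 8 \left(-1\right) + D\right) \left(458 - 171\right) = \left(\left(-6\right) 8 \left(-1\right) + 246\right) \left(458 - 171\right) = \left(\left(-48\right) \left(-1\right) + 246\right) 287 = \left(48 + 246\right) 287 = 294 \cdot 287 = 84378$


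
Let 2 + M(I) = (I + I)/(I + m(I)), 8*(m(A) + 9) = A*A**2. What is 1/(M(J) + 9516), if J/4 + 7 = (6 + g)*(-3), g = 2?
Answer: 238461/2268718202 ≈ 0.00010511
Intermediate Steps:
J = -124 (J = -28 + 4*((6 + 2)*(-3)) = -28 + 4*(8*(-3)) = -28 + 4*(-24) = -28 - 96 = -124)
m(A) = -9 + A**3/8 (m(A) = -9 + (A*A**2)/8 = -9 + A**3/8)
M(I) = -2 + 2*I/(-9 + I + I**3/8) (M(I) = -2 + (I + I)/(I + (-9 + I**3/8)) = -2 + (2*I)/(-9 + I + I**3/8) = -2 + 2*I/(-9 + I + I**3/8))
1/(M(J) + 9516) = 1/(2*(72 - 1*(-124)**3)/(-72 + (-124)**3 + 8*(-124)) + 9516) = 1/(2*(72 - 1*(-1906624))/(-72 - 1906624 - 992) + 9516) = 1/(2*(72 + 1906624)/(-1907688) + 9516) = 1/(2*(-1/1907688)*1906696 + 9516) = 1/(-476674/238461 + 9516) = 1/(2268718202/238461) = 238461/2268718202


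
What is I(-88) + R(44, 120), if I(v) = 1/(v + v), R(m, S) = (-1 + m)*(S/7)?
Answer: 908153/1232 ≈ 737.14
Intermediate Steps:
R(m, S) = S*(-1 + m)/7 (R(m, S) = (-1 + m)*(S*(1/7)) = (-1 + m)*(S/7) = S*(-1 + m)/7)
I(v) = 1/(2*v)
I(-88) + R(44, 120) = (1/2)/(-88) + (1/7)*120*(-1 + 44) = (1/2)*(-1/88) + (1/7)*120*43 = -1/176 + 5160/7 = 908153/1232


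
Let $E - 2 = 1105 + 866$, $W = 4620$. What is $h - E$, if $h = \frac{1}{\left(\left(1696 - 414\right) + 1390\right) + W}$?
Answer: $- \frac{14387115}{7292} \approx -1973.0$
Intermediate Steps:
$E = 1973$ ($E = 2 + \left(1105 + 866\right) = 2 + 1971 = 1973$)
$h = \frac{1}{7292}$ ($h = \frac{1}{\left(\left(1696 - 414\right) + 1390\right) + 4620} = \frac{1}{\left(1282 + 1390\right) + 4620} = \frac{1}{2672 + 4620} = \frac{1}{7292} \approx 0.00013714$)
$h - E = \frac{1}{7292} - 1973 = - \frac{14387115}{7292}$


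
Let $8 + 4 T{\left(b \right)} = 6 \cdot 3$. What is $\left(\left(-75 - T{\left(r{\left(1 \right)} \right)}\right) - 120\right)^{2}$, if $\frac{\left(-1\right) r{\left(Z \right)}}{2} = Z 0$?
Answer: $\frac{156025}{4} \approx 39006.0$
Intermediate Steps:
$r{\left(Z \right)} = 0$ ($r{\left(Z \right)} = - 2 Z 0 = \left(-2\right) 0 = 0$)
$T{\left(b \right)} = \frac{5}{2}$ ($T{\left(b \right)} = -2 + \frac{6 \cdot 3}{4} = -2 + \frac{1}{4} \cdot 18 = -2 + \frac{9}{2} = \frac{5}{2}$)
$\left(\left(-75 - T{\left(r{\left(1 \right)} \right)}\right) - 120\right)^{2} = \left(\left(-75 - \frac{5}{2}\right) - 120\right)^{2} = \left(- \frac{155}{2} - 120\right)^{2} = \left(- \frac{395}{2}\right)^{2} = \frac{156025}{4}$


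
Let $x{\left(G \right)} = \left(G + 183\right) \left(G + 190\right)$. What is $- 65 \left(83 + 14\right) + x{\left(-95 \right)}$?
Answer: $2055$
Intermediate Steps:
$x{\left(G \right)} = \left(183 + G\right) \left(190 + G\right)$
$- 65 \left(83 + 14\right) + x{\left(-95 \right)} = - 65 \left(83 + 14\right) + \left(34770 + \left(-95\right)^{2} + 373 \left(-95\right)\right) = \left(-65\right) 97 + \left(34770 + 9025 - 35435\right) = -6305 + 8360 = 2055$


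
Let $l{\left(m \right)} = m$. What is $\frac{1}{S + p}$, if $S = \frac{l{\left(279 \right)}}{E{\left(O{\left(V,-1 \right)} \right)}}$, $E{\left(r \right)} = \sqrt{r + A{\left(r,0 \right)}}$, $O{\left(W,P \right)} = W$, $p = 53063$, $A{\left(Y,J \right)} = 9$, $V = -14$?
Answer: $\frac{265315}{14078487686} + \frac{279 i \sqrt{5}}{14078487686} \approx 1.8845 \cdot 10^{-5} + 4.4313 \cdot 10^{-8} i$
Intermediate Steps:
$E{\left(r \right)} = \sqrt{9 + r}$ ($E{\left(r \right)} = \sqrt{r + 9} = \sqrt{9 + r}$)
$S = - \frac{279 i \sqrt{5}}{5}$ ($S = \frac{279}{\sqrt{9 - 14}} = \frac{279}{\sqrt{-5}} = \frac{279}{i \sqrt{5}} = 279 \left(- \frac{i \sqrt{5}}{5}\right) = - \frac{279 i \sqrt{5}}{5} \approx - 124.77 i$)
$\frac{1}{S + p} = \frac{1}{- \frac{279 i \sqrt{5}}{5} + 53063} = \frac{1}{53063 - \frac{279 i \sqrt{5}}{5}}$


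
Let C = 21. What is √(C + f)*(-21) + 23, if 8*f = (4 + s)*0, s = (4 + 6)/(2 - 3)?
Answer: 23 - 21*√21 ≈ -73.234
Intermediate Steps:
s = -10 (s = 10/(-1) = 10*(-1) = -10)
f = 0 (f = ((4 - 10)*0)/8 = (-6*0)/8 = (⅛)*0 = 0)
√(C + f)*(-21) + 23 = √(21 + 0)*(-21) + 23 = √21*(-21) + 23 = -21*√21 + 23 = 23 - 21*√21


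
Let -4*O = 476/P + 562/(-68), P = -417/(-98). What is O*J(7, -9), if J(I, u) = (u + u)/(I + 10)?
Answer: 4406565/160684 ≈ 27.424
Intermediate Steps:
P = 417/98 (P = -417*(-1/98) = 417/98 ≈ 4.2551)
O = -1468855/56712 (O = -(476/(417/98) + 562/(-68))/4 = -(476*(98/417) + 562*(-1/68))/4 = -(46648/417 - 281/34)/4 = -1/4*1468855/14178 = -1468855/56712 ≈ -25.900)
J(I, u) = 2*u/(10 + I) (J(I, u) = (2*u)/(10 + I) = 2*u/(10 + I))
O*J(7, -9) = -1468855*(-9)/(28356*(10 + 7)) = -1468855*(-9)/(28356*17) = -1468855/56712*(-18/17) = 4406565/160684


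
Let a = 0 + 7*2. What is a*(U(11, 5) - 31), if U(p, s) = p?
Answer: -280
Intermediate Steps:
a = 14 (a = 0 + 14 = 14)
a*(U(11, 5) - 31) = 14*(11 - 31) = 14*(-20) = -280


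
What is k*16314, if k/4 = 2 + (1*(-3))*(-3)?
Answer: 717816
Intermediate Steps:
k = 44 (k = 4*(2 + (1*(-3))*(-3)) = 4*(2 - 3*(-3)) = 4*(2 + 9) = 4*11 = 44)
k*16314 = 44*16314 = 717816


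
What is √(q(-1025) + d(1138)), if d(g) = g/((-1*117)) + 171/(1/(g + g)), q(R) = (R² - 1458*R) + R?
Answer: 2*√1115363093/39 ≈ 1712.7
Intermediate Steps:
q(R) = R² - 1457*R
d(g) = 40013*g/117 (d(g) = g/(-117) + 171/(1/(2*g)) = g*(-1/117) + 171/((1/(2*g))) = -g/117 + 171*(2*g) = -g/117 + 342*g = 40013*g/117)
√(q(-1025) + d(1138)) = √(-1025*(-1457 - 1025) + (40013/117)*1138) = √(-1025*(-2482) + 45534794/117) = √(2544050 + 45534794/117) = √(343188644/117) = 2*√1115363093/39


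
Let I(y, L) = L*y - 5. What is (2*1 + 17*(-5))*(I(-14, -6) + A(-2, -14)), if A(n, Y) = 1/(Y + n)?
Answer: -104829/16 ≈ -6551.8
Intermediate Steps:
I(y, L) = -5 + L*y
(2*1 + 17*(-5))*(I(-14, -6) + A(-2, -14)) = (2*1 + 17*(-5))*((-5 - 6*(-14)) + 1/(-14 - 2)) = (2 - 85)*((-5 + 84) + 1/(-16)) = -83*(79 - 1/16) = -83*1263/16 = -104829/16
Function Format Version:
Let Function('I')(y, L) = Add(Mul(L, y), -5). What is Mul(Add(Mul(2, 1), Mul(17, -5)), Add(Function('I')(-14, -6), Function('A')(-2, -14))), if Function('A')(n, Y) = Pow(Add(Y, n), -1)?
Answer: Rational(-104829, 16) ≈ -6551.8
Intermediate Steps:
Function('I')(y, L) = Add(-5, Mul(L, y))
Mul(Add(Mul(2, 1), Mul(17, -5)), Add(Function('I')(-14, -6), Function('A')(-2, -14))) = Mul(Add(Mul(2, 1), Mul(17, -5)), Add(Add(-5, Mul(-6, -14)), Pow(Add(-14, -2), -1))) = Mul(Add(2, -85), Add(Add(-5, 84), Pow(-16, -1))) = Mul(-83, Add(79, Rational(-1, 16))) = Mul(-83, Rational(1263, 16)) = Rational(-104829, 16)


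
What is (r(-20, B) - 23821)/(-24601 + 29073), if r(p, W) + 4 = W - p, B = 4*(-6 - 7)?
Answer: -23857/4472 ≈ -5.3347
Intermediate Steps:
B = -52 (B = 4*(-13) = -52)
r(p, W) = -4 + W - p (r(p, W) = -4 + (W - p) = -4 + W - p)
(r(-20, B) - 23821)/(-24601 + 29073) = ((-4 - 52 - 1*(-20)) - 23821)/(-24601 + 29073) = ((-4 - 52 + 20) - 23821)/4472 = (-36 - 23821)*(1/4472) = -23857*1/4472 = -23857/4472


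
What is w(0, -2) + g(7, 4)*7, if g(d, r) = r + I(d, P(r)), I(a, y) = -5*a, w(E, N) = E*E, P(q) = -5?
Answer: -217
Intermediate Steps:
w(E, N) = E²
g(d, r) = r - 5*d
w(0, -2) + g(7, 4)*7 = 0² + (4 - 5*7)*7 = 0 + (4 - 35)*7 = 0 - 31*7 = 0 - 217 = -217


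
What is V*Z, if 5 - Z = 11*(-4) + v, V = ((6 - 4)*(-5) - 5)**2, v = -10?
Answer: 13275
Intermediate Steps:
V = 225 (V = (2*(-5) - 5)**2 = (-10 - 5)**2 = (-15)**2 = 225)
Z = 59 (Z = 5 - (11*(-4) - 10) = 5 - (-44 - 10) = 5 - 1*(-54) = 5 + 54 = 59)
V*Z = 225*59 = 13275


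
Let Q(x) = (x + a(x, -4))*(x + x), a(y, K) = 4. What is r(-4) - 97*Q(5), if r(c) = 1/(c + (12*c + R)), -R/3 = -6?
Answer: -296821/34 ≈ -8730.0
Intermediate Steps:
R = 18 (R = -3*(-6) = 18)
Q(x) = 2*x*(4 + x) (Q(x) = (x + 4)*(x + x) = (4 + x)*(2*x) = 2*x*(4 + x))
r(c) = 1/(18 + 13*c) (r(c) = 1/(c + (12*c + 18)) = 1/(c + (18 + 12*c)) = 1/(18 + 13*c))
r(-4) - 97*Q(5) = 1/(18 + 13*(-4)) - 194*5*(4 + 5) = 1/(18 - 52) - 194*5*9 = 1/(-34) - 97*90 = -1/34 - 8730 = -296821/34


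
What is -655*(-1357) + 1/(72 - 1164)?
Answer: 970607819/1092 ≈ 8.8884e+5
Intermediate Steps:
-655*(-1357) + 1/(72 - 1164) = 888835 + 1/(-1092) = 888835 - 1/1092 = 970607819/1092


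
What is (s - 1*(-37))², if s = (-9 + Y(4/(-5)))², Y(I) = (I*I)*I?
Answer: 3967450487716/244140625 ≈ 16251.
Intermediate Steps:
Y(I) = I³ (Y(I) = I²*I = I³)
s = 1413721/15625 (s = (-9 + (4/(-5))³)² = (-9 + (4*(-⅕))³)² = (-9 + (-⅘)³)² = (-9 - 64/125)² = (-1189/125)² = 1413721/15625 ≈ 90.478)
(s - 1*(-37))² = (1413721/15625 - 1*(-37))² = (1413721/15625 + 37)² = (1991846/15625)² = 3967450487716/244140625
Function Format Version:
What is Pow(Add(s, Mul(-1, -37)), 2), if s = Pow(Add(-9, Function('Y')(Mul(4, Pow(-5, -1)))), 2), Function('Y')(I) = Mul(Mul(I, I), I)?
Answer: Rational(3967450487716, 244140625) ≈ 16251.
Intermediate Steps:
Function('Y')(I) = Pow(I, 3) (Function('Y')(I) = Mul(Pow(I, 2), I) = Pow(I, 3))
s = Rational(1413721, 15625) (s = Pow(Add(-9, Pow(Mul(4, Pow(-5, -1)), 3)), 2) = Pow(Add(-9, Pow(Mul(4, Rational(-1, 5)), 3)), 2) = Pow(Add(-9, Pow(Rational(-4, 5), 3)), 2) = Pow(Add(-9, Rational(-64, 125)), 2) = Pow(Rational(-1189, 125), 2) = Rational(1413721, 15625) ≈ 90.478)
Pow(Add(s, Mul(-1, -37)), 2) = Pow(Add(Rational(1413721, 15625), Mul(-1, -37)), 2) = Pow(Add(Rational(1413721, 15625), 37), 2) = Pow(Rational(1991846, 15625), 2) = Rational(3967450487716, 244140625)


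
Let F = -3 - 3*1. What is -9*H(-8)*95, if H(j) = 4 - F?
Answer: -8550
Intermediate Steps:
F = -6 (F = -3 - 3 = -6)
H(j) = 10 (H(j) = 4 - 1*(-6) = 4 + 6 = 10)
-9*H(-8)*95 = -9*10*95 = -90*95 = -8550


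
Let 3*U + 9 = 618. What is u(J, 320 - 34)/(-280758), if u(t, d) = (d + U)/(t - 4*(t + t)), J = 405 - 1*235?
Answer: 163/111367340 ≈ 1.4636e-6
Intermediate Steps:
U = 203 (U = -3 + (1/3)*618 = -3 + 206 = 203)
J = 170 (J = 405 - 235 = 170)
u(t, d) = -(203 + d)/(7*t) (u(t, d) = (d + 203)/(t - 4*(t + t)) = (203 + d)/(t - 8*t) = (203 + d)/((-7*t)) = (203 + d)*(-1/(7*t)) = -(203 + d)/(7*t))
u(J, 320 - 34)/(-280758) = ((1/7)*(-203 - (320 - 34))/170)/(-280758) = ((1/7)*(1/170)*(-203 - 1*286))*(-1/280758) = ((1/7)*(1/170)*(-203 - 286))*(-1/280758) = ((1/7)*(1/170)*(-489))*(-1/280758) = -489/1190*(-1/280758) = 163/111367340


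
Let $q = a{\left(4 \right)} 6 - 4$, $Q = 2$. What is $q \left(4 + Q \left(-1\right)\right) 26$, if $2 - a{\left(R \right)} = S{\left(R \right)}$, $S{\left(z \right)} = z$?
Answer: $-832$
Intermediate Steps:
$a{\left(R \right)} = 2 - R$
$q = -16$ ($q = \left(2 - 4\right) 6 - 4 = \left(-2\right) 6 - 4 = -12 - 4 = -16$)
$q \left(4 + Q \left(-1\right)\right) 26 = - 16 \left(4 + 2 \left(-1\right)\right) 26 = - 16 \left(4 - 2\right) 26 = \left(-16\right) 2 \cdot 26 = \left(-32\right) 26 = -832$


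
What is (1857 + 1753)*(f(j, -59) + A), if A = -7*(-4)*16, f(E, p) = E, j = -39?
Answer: 1476490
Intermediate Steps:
A = 448 (A = 28*16 = 448)
(1857 + 1753)*(f(j, -59) + A) = (1857 + 1753)*(-39 + 448) = 3610*409 = 1476490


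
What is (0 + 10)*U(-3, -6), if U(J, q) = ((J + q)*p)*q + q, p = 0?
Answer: -60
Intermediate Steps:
U(J, q) = q (U(J, q) = ((J + q)*0)*q + q = 0*q + q = 0 + q = q)
(0 + 10)*U(-3, -6) = (0 + 10)*(-6) = 10*(-6) = -60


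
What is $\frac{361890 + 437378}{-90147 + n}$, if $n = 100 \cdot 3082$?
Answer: $\frac{799268}{218053} \approx 3.6655$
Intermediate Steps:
$n = 308200$
$\frac{361890 + 437378}{-90147 + n} = \frac{361890 + 437378}{-90147 + 308200} = \frac{799268}{218053}$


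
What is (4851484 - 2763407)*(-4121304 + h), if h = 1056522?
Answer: -6399500804214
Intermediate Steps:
(4851484 - 2763407)*(-4121304 + h) = (4851484 - 2763407)*(-4121304 + 1056522) = 2088077*(-3064782) = -6399500804214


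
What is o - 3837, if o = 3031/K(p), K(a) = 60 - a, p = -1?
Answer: -231026/61 ≈ -3787.3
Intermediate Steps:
o = 3031/61 (o = 3031/(60 - 1*(-1)) = 3031/(60 + 1) = 3031/61 ≈ 49.689)
o - 3837 = 3031/61 - 3837 = -231026/61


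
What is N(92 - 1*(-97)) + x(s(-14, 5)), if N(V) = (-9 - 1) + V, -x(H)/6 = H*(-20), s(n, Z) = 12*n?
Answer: -19981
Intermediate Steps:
x(H) = 120*H (x(H) = -6*H*(-20) = -(-120)*H = 120*H)
N(V) = -10 + V
N(92 - 1*(-97)) + x(s(-14, 5)) = (-10 + (92 - 1*(-97))) + 120*(12*(-14)) = (-10 + (92 + 97)) + 120*(-168) = (-10 + 189) - 20160 = 179 - 20160 = -19981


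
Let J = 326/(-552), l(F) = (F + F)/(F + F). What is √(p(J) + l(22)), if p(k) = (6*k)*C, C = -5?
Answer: √39606/46 ≈ 4.3264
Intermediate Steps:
l(F) = 1 (l(F) = (2*F)/((2*F)) = (2*F)*(1/(2*F)) = 1)
J = -163/276 (J = 326*(-1/552) = -163/276 ≈ -0.59058)
p(k) = -30*k (p(k) = (6*k)*(-5) = -30*k)
√(p(J) + l(22)) = √(-30*(-163/276) + 1) = √(815/46 + 1) = √(861/46) = √39606/46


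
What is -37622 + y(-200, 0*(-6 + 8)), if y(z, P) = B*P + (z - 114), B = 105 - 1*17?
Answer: -37936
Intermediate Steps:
B = 88 (B = 105 - 17 = 88)
y(z, P) = -114 + z + 88*P (y(z, P) = 88*P + (z - 114) = 88*P + (-114 + z) = -114 + z + 88*P)
-37622 + y(-200, 0*(-6 + 8)) = -37622 + (-114 - 200 + 88*(0*(-6 + 8))) = -37622 + (-114 - 200 + 88*(0*2)) = -37622 + (-114 - 200 + 88*0) = -37622 + (-114 - 200 + 0) = -37622 - 314 = -37936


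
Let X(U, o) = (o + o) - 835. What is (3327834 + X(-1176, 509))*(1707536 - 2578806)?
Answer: -2899601371590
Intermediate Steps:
X(U, o) = -835 + 2*o (X(U, o) = 2*o - 835 = -835 + 2*o)
(3327834 + X(-1176, 509))*(1707536 - 2578806) = (3327834 + (-835 + 2*509))*(1707536 - 2578806) = (3327834 + (-835 + 1018))*(-871270) = (3327834 + 183)*(-871270) = 3328017*(-871270) = -2899601371590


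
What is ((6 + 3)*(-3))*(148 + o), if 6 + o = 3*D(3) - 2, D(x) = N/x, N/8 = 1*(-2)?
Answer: -3348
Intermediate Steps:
N = -16 (N = 8*(1*(-2)) = 8*(-2) = -16)
D(x) = -16/x
o = -24 (o = -6 + (3*(-16/3) - 2) = -6 + (-16 - 2) = -6 - 18 = -24)
((6 + 3)*(-3))*(148 + o) = ((6 + 3)*(-3))*(148 - 24) = (9*(-3))*124 = -27*124 = -3348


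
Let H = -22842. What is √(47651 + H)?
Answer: √24809 ≈ 157.51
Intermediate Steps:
√(47651 + H) = √(47651 - 22842) = √24809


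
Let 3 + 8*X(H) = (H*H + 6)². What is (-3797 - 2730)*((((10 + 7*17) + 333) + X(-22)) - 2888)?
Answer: -1440437103/8 ≈ -1.8005e+8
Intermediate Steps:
X(H) = -3/8 + (6 + H²)²/8 (X(H) = -3/8 + (H*H + 6)²/8 = -3/8 + (H² + 6)²/8 = -3/8 + (6 + H²)²/8)
(-3797 - 2730)*((((10 + 7*17) + 333) + X(-22)) - 2888) = (-3797 - 2730)*((((10 + 7*17) + 333) + (-3/8 + (6 + (-22)²)²/8)) - 2888) = -6527*((((10 + 119) + 333) + (-3/8 + (6 + 484)²/8)) - 2888) = -6527*(((129 + 333) + (-3/8 + (⅛)*490²)) - 2888) = -6527*((462 + (-3/8 + (⅛)*240100)) - 2888) = -6527*((462 + (-3/8 + 60025/2)) - 2888) = -6527*((462 + 240097/8) - 2888) = -6527*(243793/8 - 2888) = -6527*220689/8 = -1440437103/8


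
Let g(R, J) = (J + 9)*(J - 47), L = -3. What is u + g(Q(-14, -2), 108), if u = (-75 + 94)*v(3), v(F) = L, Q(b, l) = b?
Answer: 7080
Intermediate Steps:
v(F) = -3
g(R, J) = (-47 + J)*(9 + J) (g(R, J) = (9 + J)*(-47 + J) = (-47 + J)*(9 + J))
u = -57 (u = (-75 + 94)*(-3) = 19*(-3) = -57)
u + g(Q(-14, -2), 108) = -57 + (-423 + 108**2 - 38*108) = -57 + (-423 + 11664 - 4104) = -57 + 7137 = 7080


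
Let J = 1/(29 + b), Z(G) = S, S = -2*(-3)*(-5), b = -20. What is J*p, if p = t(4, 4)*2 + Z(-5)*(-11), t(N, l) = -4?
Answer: 322/9 ≈ 35.778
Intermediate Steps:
S = -30 (S = 6*(-5) = -30)
Z(G) = -30
p = 322 (p = -4*2 - 30*(-11) = -8 + 330 = 322)
J = ⅑ (J = 1/(29 - 20) = 1/9 = ⅑ ≈ 0.11111)
J*p = (⅑)*322 = 322/9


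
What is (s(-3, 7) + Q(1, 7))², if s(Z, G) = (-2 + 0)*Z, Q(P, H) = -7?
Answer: 1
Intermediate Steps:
s(Z, G) = -2*Z
(s(-3, 7) + Q(1, 7))² = (-2*(-3) - 7)² = (6 - 7)² = (-1)² = 1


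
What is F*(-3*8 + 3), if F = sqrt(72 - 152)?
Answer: -84*I*sqrt(5) ≈ -187.83*I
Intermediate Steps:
F = 4*I*sqrt(5) (F = sqrt(-80) = 4*I*sqrt(5) ≈ 8.9443*I)
F*(-3*8 + 3) = (4*I*sqrt(5))*(-3*8 + 3) = (4*I*sqrt(5))*(-24 + 3) = (4*I*sqrt(5))*(-21) = -84*I*sqrt(5)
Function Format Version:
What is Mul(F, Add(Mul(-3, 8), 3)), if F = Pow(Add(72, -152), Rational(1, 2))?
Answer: Mul(-84, I, Pow(5, Rational(1, 2))) ≈ Mul(-187.83, I)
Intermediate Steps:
F = Mul(4, I, Pow(5, Rational(1, 2))) (F = Pow(-80, Rational(1, 2)) = Mul(4, I, Pow(5, Rational(1, 2))) ≈ Mul(8.9443, I))
Mul(F, Add(Mul(-3, 8), 3)) = Mul(Mul(4, I, Pow(5, Rational(1, 2))), Add(Mul(-3, 8), 3)) = Mul(Mul(4, I, Pow(5, Rational(1, 2))), Add(-24, 3)) = Mul(Mul(4, I, Pow(5, Rational(1, 2))), -21) = Mul(-84, I, Pow(5, Rational(1, 2)))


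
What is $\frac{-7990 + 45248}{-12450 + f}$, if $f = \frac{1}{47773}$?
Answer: $- \frac{1779926434}{594773849} \approx -2.9926$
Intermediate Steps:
$f = \frac{1}{47773} \approx 2.0932 \cdot 10^{-5}$
$\frac{-7990 + 45248}{-12450 + f} = \frac{-7990 + 45248}{-12450 + \frac{1}{47773}} = \frac{37258}{- \frac{594773849}{47773}} = 37258 \left(- \frac{47773}{594773849}\right) = - \frac{1779926434}{594773849}$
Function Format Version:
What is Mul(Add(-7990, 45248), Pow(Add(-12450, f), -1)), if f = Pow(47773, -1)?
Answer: Rational(-1779926434, 594773849) ≈ -2.9926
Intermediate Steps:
f = Rational(1, 47773) ≈ 2.0932e-5
Mul(Add(-7990, 45248), Pow(Add(-12450, f), -1)) = Mul(Add(-7990, 45248), Pow(Add(-12450, Rational(1, 47773)), -1)) = Mul(37258, Pow(Rational(-594773849, 47773), -1)) = Mul(37258, Rational(-47773, 594773849)) = Rational(-1779926434, 594773849)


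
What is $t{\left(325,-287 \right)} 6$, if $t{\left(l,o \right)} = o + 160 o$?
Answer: $-277242$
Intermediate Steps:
$t{\left(l,o \right)} = 161 o$
$t{\left(325,-287 \right)} 6 = 161 \left(-287\right) 6 = \left(-46207\right) 6 = -277242$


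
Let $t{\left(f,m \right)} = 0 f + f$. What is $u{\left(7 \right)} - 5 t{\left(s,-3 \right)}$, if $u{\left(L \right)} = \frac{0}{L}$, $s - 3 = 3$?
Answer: $-30$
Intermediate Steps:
$s = 6$ ($s = 3 + 3 = 6$)
$t{\left(f,m \right)} = f$ ($t{\left(f,m \right)} = 0 + f = f$)
$u{\left(L \right)} = 0$
$u{\left(7 \right)} - 5 t{\left(s,-3 \right)} = 0 - 30 = -30$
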